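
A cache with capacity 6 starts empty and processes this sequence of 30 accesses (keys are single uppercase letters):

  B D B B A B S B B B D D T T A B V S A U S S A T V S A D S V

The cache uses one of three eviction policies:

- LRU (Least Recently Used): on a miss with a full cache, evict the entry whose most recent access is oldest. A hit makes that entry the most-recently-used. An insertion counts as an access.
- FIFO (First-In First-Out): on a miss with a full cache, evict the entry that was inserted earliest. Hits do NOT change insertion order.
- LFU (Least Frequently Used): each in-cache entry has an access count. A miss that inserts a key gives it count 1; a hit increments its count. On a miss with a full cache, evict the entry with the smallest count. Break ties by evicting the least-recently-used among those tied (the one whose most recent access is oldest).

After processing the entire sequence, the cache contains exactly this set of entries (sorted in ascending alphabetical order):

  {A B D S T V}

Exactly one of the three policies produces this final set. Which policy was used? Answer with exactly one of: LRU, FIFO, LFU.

Simulating under each policy and comparing final sets:
  LRU: final set = {A D S T U V} -> differs
  FIFO: final set = {A D S T U V} -> differs
  LFU: final set = {A B D S T V} -> MATCHES target
Only LFU produces the target set.

Answer: LFU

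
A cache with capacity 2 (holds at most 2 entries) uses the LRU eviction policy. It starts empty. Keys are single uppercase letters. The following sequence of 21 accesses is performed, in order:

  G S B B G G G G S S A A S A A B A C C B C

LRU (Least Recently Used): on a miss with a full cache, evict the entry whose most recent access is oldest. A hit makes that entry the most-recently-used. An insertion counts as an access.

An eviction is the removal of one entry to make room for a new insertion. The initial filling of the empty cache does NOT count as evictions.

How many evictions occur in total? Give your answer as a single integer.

LRU simulation (capacity=2):
  1. access G: MISS. Cache (LRU->MRU): [G]
  2. access S: MISS. Cache (LRU->MRU): [G S]
  3. access B: MISS, evict G. Cache (LRU->MRU): [S B]
  4. access B: HIT. Cache (LRU->MRU): [S B]
  5. access G: MISS, evict S. Cache (LRU->MRU): [B G]
  6. access G: HIT. Cache (LRU->MRU): [B G]
  7. access G: HIT. Cache (LRU->MRU): [B G]
  8. access G: HIT. Cache (LRU->MRU): [B G]
  9. access S: MISS, evict B. Cache (LRU->MRU): [G S]
  10. access S: HIT. Cache (LRU->MRU): [G S]
  11. access A: MISS, evict G. Cache (LRU->MRU): [S A]
  12. access A: HIT. Cache (LRU->MRU): [S A]
  13. access S: HIT. Cache (LRU->MRU): [A S]
  14. access A: HIT. Cache (LRU->MRU): [S A]
  15. access A: HIT. Cache (LRU->MRU): [S A]
  16. access B: MISS, evict S. Cache (LRU->MRU): [A B]
  17. access A: HIT. Cache (LRU->MRU): [B A]
  18. access C: MISS, evict B. Cache (LRU->MRU): [A C]
  19. access C: HIT. Cache (LRU->MRU): [A C]
  20. access B: MISS, evict A. Cache (LRU->MRU): [C B]
  21. access C: HIT. Cache (LRU->MRU): [B C]
Total: 12 hits, 9 misses, 7 evictions

Answer: 7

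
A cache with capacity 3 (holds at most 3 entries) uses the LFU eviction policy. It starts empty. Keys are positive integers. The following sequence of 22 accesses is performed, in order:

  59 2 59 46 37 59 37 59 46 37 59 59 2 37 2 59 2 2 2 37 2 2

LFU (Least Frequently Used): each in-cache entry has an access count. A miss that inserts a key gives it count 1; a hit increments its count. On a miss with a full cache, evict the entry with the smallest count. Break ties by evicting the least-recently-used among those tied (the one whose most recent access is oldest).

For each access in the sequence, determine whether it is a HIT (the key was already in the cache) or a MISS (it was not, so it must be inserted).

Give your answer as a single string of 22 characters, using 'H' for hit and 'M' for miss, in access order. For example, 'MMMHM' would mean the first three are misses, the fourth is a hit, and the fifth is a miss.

LFU simulation (capacity=3):
  1. access 59: MISS. Cache: [59(c=1)]
  2. access 2: MISS. Cache: [59(c=1) 2(c=1)]
  3. access 59: HIT, count now 2. Cache: [2(c=1) 59(c=2)]
  4. access 46: MISS. Cache: [2(c=1) 46(c=1) 59(c=2)]
  5. access 37: MISS, evict 2(c=1). Cache: [46(c=1) 37(c=1) 59(c=2)]
  6. access 59: HIT, count now 3. Cache: [46(c=1) 37(c=1) 59(c=3)]
  7. access 37: HIT, count now 2. Cache: [46(c=1) 37(c=2) 59(c=3)]
  8. access 59: HIT, count now 4. Cache: [46(c=1) 37(c=2) 59(c=4)]
  9. access 46: HIT, count now 2. Cache: [37(c=2) 46(c=2) 59(c=4)]
  10. access 37: HIT, count now 3. Cache: [46(c=2) 37(c=3) 59(c=4)]
  11. access 59: HIT, count now 5. Cache: [46(c=2) 37(c=3) 59(c=5)]
  12. access 59: HIT, count now 6. Cache: [46(c=2) 37(c=3) 59(c=6)]
  13. access 2: MISS, evict 46(c=2). Cache: [2(c=1) 37(c=3) 59(c=6)]
  14. access 37: HIT, count now 4. Cache: [2(c=1) 37(c=4) 59(c=6)]
  15. access 2: HIT, count now 2. Cache: [2(c=2) 37(c=4) 59(c=6)]
  16. access 59: HIT, count now 7. Cache: [2(c=2) 37(c=4) 59(c=7)]
  17. access 2: HIT, count now 3. Cache: [2(c=3) 37(c=4) 59(c=7)]
  18. access 2: HIT, count now 4. Cache: [37(c=4) 2(c=4) 59(c=7)]
  19. access 2: HIT, count now 5. Cache: [37(c=4) 2(c=5) 59(c=7)]
  20. access 37: HIT, count now 5. Cache: [2(c=5) 37(c=5) 59(c=7)]
  21. access 2: HIT, count now 6. Cache: [37(c=5) 2(c=6) 59(c=7)]
  22. access 2: HIT, count now 7. Cache: [37(c=5) 59(c=7) 2(c=7)]
Total: 17 hits, 5 misses, 2 evictions

Answer: MMHMMHHHHHHHMHHHHHHHHH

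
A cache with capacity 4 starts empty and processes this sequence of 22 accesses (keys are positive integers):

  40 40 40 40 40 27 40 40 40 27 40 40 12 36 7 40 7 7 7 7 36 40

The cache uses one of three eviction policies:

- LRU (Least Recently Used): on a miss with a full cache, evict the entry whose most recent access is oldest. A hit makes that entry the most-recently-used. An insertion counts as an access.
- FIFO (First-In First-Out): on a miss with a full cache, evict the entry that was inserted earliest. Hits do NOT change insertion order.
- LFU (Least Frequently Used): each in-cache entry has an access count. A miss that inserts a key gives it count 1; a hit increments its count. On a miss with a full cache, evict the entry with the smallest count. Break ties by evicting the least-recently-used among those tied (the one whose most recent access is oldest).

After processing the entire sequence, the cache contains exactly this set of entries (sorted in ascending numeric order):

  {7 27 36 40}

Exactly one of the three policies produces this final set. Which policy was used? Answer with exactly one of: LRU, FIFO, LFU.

Answer: LFU

Derivation:
Simulating under each policy and comparing final sets:
  LRU: final set = {7 12 36 40} -> differs
  FIFO: final set = {7 12 36 40} -> differs
  LFU: final set = {7 27 36 40} -> MATCHES target
Only LFU produces the target set.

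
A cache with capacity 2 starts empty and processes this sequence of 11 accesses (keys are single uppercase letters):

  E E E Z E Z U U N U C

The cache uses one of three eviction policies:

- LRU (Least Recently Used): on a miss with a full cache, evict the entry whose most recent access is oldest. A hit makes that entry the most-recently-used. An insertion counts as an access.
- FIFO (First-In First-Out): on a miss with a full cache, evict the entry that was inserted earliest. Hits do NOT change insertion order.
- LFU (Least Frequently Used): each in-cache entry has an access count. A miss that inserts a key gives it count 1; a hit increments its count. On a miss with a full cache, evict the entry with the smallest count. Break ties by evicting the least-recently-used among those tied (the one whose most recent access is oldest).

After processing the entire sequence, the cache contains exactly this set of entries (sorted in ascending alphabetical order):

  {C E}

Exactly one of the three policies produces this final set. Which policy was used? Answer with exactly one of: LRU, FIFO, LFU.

Simulating under each policy and comparing final sets:
  LRU: final set = {C U} -> differs
  FIFO: final set = {C N} -> differs
  LFU: final set = {C E} -> MATCHES target
Only LFU produces the target set.

Answer: LFU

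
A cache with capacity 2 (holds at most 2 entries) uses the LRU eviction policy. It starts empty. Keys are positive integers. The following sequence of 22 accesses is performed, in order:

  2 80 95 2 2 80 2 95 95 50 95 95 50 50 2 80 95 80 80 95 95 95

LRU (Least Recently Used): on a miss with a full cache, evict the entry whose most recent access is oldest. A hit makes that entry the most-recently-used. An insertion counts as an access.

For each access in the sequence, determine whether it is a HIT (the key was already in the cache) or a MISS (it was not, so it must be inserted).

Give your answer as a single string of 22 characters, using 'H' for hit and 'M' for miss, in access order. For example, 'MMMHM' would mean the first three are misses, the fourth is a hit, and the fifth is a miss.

LRU simulation (capacity=2):
  1. access 2: MISS. Cache (LRU->MRU): [2]
  2. access 80: MISS. Cache (LRU->MRU): [2 80]
  3. access 95: MISS, evict 2. Cache (LRU->MRU): [80 95]
  4. access 2: MISS, evict 80. Cache (LRU->MRU): [95 2]
  5. access 2: HIT. Cache (LRU->MRU): [95 2]
  6. access 80: MISS, evict 95. Cache (LRU->MRU): [2 80]
  7. access 2: HIT. Cache (LRU->MRU): [80 2]
  8. access 95: MISS, evict 80. Cache (LRU->MRU): [2 95]
  9. access 95: HIT. Cache (LRU->MRU): [2 95]
  10. access 50: MISS, evict 2. Cache (LRU->MRU): [95 50]
  11. access 95: HIT. Cache (LRU->MRU): [50 95]
  12. access 95: HIT. Cache (LRU->MRU): [50 95]
  13. access 50: HIT. Cache (LRU->MRU): [95 50]
  14. access 50: HIT. Cache (LRU->MRU): [95 50]
  15. access 2: MISS, evict 95. Cache (LRU->MRU): [50 2]
  16. access 80: MISS, evict 50. Cache (LRU->MRU): [2 80]
  17. access 95: MISS, evict 2. Cache (LRU->MRU): [80 95]
  18. access 80: HIT. Cache (LRU->MRU): [95 80]
  19. access 80: HIT. Cache (LRU->MRU): [95 80]
  20. access 95: HIT. Cache (LRU->MRU): [80 95]
  21. access 95: HIT. Cache (LRU->MRU): [80 95]
  22. access 95: HIT. Cache (LRU->MRU): [80 95]
Total: 12 hits, 10 misses, 8 evictions

Answer: MMMMHMHMHMHHHHMMMHHHHH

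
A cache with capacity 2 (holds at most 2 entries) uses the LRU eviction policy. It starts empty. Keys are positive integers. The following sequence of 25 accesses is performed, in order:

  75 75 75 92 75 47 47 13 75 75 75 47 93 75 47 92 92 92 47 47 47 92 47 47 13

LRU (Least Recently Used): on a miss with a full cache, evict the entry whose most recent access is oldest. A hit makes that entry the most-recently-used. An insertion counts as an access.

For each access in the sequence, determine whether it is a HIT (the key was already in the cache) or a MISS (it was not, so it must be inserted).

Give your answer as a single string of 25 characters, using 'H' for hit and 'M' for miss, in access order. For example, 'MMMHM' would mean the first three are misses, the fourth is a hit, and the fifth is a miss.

Answer: MHHMHMHMMHHMMMMMHHHHHHHHM

Derivation:
LRU simulation (capacity=2):
  1. access 75: MISS. Cache (LRU->MRU): [75]
  2. access 75: HIT. Cache (LRU->MRU): [75]
  3. access 75: HIT. Cache (LRU->MRU): [75]
  4. access 92: MISS. Cache (LRU->MRU): [75 92]
  5. access 75: HIT. Cache (LRU->MRU): [92 75]
  6. access 47: MISS, evict 92. Cache (LRU->MRU): [75 47]
  7. access 47: HIT. Cache (LRU->MRU): [75 47]
  8. access 13: MISS, evict 75. Cache (LRU->MRU): [47 13]
  9. access 75: MISS, evict 47. Cache (LRU->MRU): [13 75]
  10. access 75: HIT. Cache (LRU->MRU): [13 75]
  11. access 75: HIT. Cache (LRU->MRU): [13 75]
  12. access 47: MISS, evict 13. Cache (LRU->MRU): [75 47]
  13. access 93: MISS, evict 75. Cache (LRU->MRU): [47 93]
  14. access 75: MISS, evict 47. Cache (LRU->MRU): [93 75]
  15. access 47: MISS, evict 93. Cache (LRU->MRU): [75 47]
  16. access 92: MISS, evict 75. Cache (LRU->MRU): [47 92]
  17. access 92: HIT. Cache (LRU->MRU): [47 92]
  18. access 92: HIT. Cache (LRU->MRU): [47 92]
  19. access 47: HIT. Cache (LRU->MRU): [92 47]
  20. access 47: HIT. Cache (LRU->MRU): [92 47]
  21. access 47: HIT. Cache (LRU->MRU): [92 47]
  22. access 92: HIT. Cache (LRU->MRU): [47 92]
  23. access 47: HIT. Cache (LRU->MRU): [92 47]
  24. access 47: HIT. Cache (LRU->MRU): [92 47]
  25. access 13: MISS, evict 92. Cache (LRU->MRU): [47 13]
Total: 14 hits, 11 misses, 9 evictions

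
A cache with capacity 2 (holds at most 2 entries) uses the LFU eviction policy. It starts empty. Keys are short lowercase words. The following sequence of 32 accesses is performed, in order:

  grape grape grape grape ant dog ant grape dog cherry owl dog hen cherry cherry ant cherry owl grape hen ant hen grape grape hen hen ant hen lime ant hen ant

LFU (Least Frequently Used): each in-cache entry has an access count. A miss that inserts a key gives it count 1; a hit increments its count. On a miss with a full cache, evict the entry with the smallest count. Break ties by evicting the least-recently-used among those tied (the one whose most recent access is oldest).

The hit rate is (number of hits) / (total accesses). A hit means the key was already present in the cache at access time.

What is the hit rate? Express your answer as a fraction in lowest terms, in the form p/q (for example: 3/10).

Answer: 5/16

Derivation:
LFU simulation (capacity=2):
  1. access grape: MISS. Cache: [grape(c=1)]
  2. access grape: HIT, count now 2. Cache: [grape(c=2)]
  3. access grape: HIT, count now 3. Cache: [grape(c=3)]
  4. access grape: HIT, count now 4. Cache: [grape(c=4)]
  5. access ant: MISS. Cache: [ant(c=1) grape(c=4)]
  6. access dog: MISS, evict ant(c=1). Cache: [dog(c=1) grape(c=4)]
  7. access ant: MISS, evict dog(c=1). Cache: [ant(c=1) grape(c=4)]
  8. access grape: HIT, count now 5. Cache: [ant(c=1) grape(c=5)]
  9. access dog: MISS, evict ant(c=1). Cache: [dog(c=1) grape(c=5)]
  10. access cherry: MISS, evict dog(c=1). Cache: [cherry(c=1) grape(c=5)]
  11. access owl: MISS, evict cherry(c=1). Cache: [owl(c=1) grape(c=5)]
  12. access dog: MISS, evict owl(c=1). Cache: [dog(c=1) grape(c=5)]
  13. access hen: MISS, evict dog(c=1). Cache: [hen(c=1) grape(c=5)]
  14. access cherry: MISS, evict hen(c=1). Cache: [cherry(c=1) grape(c=5)]
  15. access cherry: HIT, count now 2. Cache: [cherry(c=2) grape(c=5)]
  16. access ant: MISS, evict cherry(c=2). Cache: [ant(c=1) grape(c=5)]
  17. access cherry: MISS, evict ant(c=1). Cache: [cherry(c=1) grape(c=5)]
  18. access owl: MISS, evict cherry(c=1). Cache: [owl(c=1) grape(c=5)]
  19. access grape: HIT, count now 6. Cache: [owl(c=1) grape(c=6)]
  20. access hen: MISS, evict owl(c=1). Cache: [hen(c=1) grape(c=6)]
  21. access ant: MISS, evict hen(c=1). Cache: [ant(c=1) grape(c=6)]
  22. access hen: MISS, evict ant(c=1). Cache: [hen(c=1) grape(c=6)]
  23. access grape: HIT, count now 7. Cache: [hen(c=1) grape(c=7)]
  24. access grape: HIT, count now 8. Cache: [hen(c=1) grape(c=8)]
  25. access hen: HIT, count now 2. Cache: [hen(c=2) grape(c=8)]
  26. access hen: HIT, count now 3. Cache: [hen(c=3) grape(c=8)]
  27. access ant: MISS, evict hen(c=3). Cache: [ant(c=1) grape(c=8)]
  28. access hen: MISS, evict ant(c=1). Cache: [hen(c=1) grape(c=8)]
  29. access lime: MISS, evict hen(c=1). Cache: [lime(c=1) grape(c=8)]
  30. access ant: MISS, evict lime(c=1). Cache: [ant(c=1) grape(c=8)]
  31. access hen: MISS, evict ant(c=1). Cache: [hen(c=1) grape(c=8)]
  32. access ant: MISS, evict hen(c=1). Cache: [ant(c=1) grape(c=8)]
Total: 10 hits, 22 misses, 20 evictions

Hit rate = 10/32 = 5/16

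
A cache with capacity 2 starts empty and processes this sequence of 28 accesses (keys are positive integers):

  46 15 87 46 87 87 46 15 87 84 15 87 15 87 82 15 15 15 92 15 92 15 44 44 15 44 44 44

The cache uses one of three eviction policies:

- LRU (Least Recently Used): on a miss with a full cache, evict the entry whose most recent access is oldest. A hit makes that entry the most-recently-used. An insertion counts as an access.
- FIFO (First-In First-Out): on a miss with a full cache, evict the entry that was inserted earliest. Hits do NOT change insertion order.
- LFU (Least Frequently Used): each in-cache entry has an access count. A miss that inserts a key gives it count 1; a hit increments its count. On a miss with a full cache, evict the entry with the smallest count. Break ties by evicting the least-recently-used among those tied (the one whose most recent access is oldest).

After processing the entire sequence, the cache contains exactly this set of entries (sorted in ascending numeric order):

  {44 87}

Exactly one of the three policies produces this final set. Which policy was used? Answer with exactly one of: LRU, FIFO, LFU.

Simulating under each policy and comparing final sets:
  LRU: final set = {15 44} -> differs
  FIFO: final set = {15 44} -> differs
  LFU: final set = {44 87} -> MATCHES target
Only LFU produces the target set.

Answer: LFU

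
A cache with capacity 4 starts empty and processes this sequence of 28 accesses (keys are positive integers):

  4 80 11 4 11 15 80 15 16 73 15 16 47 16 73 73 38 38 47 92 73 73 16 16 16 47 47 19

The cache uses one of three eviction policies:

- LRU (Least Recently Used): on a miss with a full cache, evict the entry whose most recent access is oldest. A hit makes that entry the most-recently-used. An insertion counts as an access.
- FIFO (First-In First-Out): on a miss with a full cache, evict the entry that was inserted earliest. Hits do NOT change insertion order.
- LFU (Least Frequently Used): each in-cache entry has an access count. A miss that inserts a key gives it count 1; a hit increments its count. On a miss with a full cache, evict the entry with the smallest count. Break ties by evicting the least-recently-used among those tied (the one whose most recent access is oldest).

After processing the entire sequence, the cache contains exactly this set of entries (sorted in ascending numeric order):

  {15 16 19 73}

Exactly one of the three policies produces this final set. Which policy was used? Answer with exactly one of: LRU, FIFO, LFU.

Simulating under each policy and comparing final sets:
  LRU: final set = {16 19 47 73} -> differs
  FIFO: final set = {16 19 38 92} -> differs
  LFU: final set = {15 16 19 73} -> MATCHES target
Only LFU produces the target set.

Answer: LFU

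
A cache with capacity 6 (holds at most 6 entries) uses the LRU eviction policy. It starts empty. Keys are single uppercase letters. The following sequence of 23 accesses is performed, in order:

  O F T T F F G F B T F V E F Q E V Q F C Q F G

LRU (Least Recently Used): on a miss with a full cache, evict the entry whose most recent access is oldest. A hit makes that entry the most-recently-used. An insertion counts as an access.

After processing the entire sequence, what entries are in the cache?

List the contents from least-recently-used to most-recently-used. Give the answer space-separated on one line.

Answer: E V C Q F G

Derivation:
LRU simulation (capacity=6):
  1. access O: MISS. Cache (LRU->MRU): [O]
  2. access F: MISS. Cache (LRU->MRU): [O F]
  3. access T: MISS. Cache (LRU->MRU): [O F T]
  4. access T: HIT. Cache (LRU->MRU): [O F T]
  5. access F: HIT. Cache (LRU->MRU): [O T F]
  6. access F: HIT. Cache (LRU->MRU): [O T F]
  7. access G: MISS. Cache (LRU->MRU): [O T F G]
  8. access F: HIT. Cache (LRU->MRU): [O T G F]
  9. access B: MISS. Cache (LRU->MRU): [O T G F B]
  10. access T: HIT. Cache (LRU->MRU): [O G F B T]
  11. access F: HIT. Cache (LRU->MRU): [O G B T F]
  12. access V: MISS. Cache (LRU->MRU): [O G B T F V]
  13. access E: MISS, evict O. Cache (LRU->MRU): [G B T F V E]
  14. access F: HIT. Cache (LRU->MRU): [G B T V E F]
  15. access Q: MISS, evict G. Cache (LRU->MRU): [B T V E F Q]
  16. access E: HIT. Cache (LRU->MRU): [B T V F Q E]
  17. access V: HIT. Cache (LRU->MRU): [B T F Q E V]
  18. access Q: HIT. Cache (LRU->MRU): [B T F E V Q]
  19. access F: HIT. Cache (LRU->MRU): [B T E V Q F]
  20. access C: MISS, evict B. Cache (LRU->MRU): [T E V Q F C]
  21. access Q: HIT. Cache (LRU->MRU): [T E V F C Q]
  22. access F: HIT. Cache (LRU->MRU): [T E V C Q F]
  23. access G: MISS, evict T. Cache (LRU->MRU): [E V C Q F G]
Total: 13 hits, 10 misses, 4 evictions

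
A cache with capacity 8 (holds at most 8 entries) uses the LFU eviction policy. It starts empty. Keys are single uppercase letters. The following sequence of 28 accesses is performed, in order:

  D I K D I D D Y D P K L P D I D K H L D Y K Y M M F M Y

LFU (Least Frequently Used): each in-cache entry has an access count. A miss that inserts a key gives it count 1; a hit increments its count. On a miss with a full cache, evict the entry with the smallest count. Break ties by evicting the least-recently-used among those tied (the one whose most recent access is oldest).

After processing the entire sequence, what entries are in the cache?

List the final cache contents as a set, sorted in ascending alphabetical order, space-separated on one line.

Answer: D F I K L M P Y

Derivation:
LFU simulation (capacity=8):
  1. access D: MISS. Cache: [D(c=1)]
  2. access I: MISS. Cache: [D(c=1) I(c=1)]
  3. access K: MISS. Cache: [D(c=1) I(c=1) K(c=1)]
  4. access D: HIT, count now 2. Cache: [I(c=1) K(c=1) D(c=2)]
  5. access I: HIT, count now 2. Cache: [K(c=1) D(c=2) I(c=2)]
  6. access D: HIT, count now 3. Cache: [K(c=1) I(c=2) D(c=3)]
  7. access D: HIT, count now 4. Cache: [K(c=1) I(c=2) D(c=4)]
  8. access Y: MISS. Cache: [K(c=1) Y(c=1) I(c=2) D(c=4)]
  9. access D: HIT, count now 5. Cache: [K(c=1) Y(c=1) I(c=2) D(c=5)]
  10. access P: MISS. Cache: [K(c=1) Y(c=1) P(c=1) I(c=2) D(c=5)]
  11. access K: HIT, count now 2. Cache: [Y(c=1) P(c=1) I(c=2) K(c=2) D(c=5)]
  12. access L: MISS. Cache: [Y(c=1) P(c=1) L(c=1) I(c=2) K(c=2) D(c=5)]
  13. access P: HIT, count now 2. Cache: [Y(c=1) L(c=1) I(c=2) K(c=2) P(c=2) D(c=5)]
  14. access D: HIT, count now 6. Cache: [Y(c=1) L(c=1) I(c=2) K(c=2) P(c=2) D(c=6)]
  15. access I: HIT, count now 3. Cache: [Y(c=1) L(c=1) K(c=2) P(c=2) I(c=3) D(c=6)]
  16. access D: HIT, count now 7. Cache: [Y(c=1) L(c=1) K(c=2) P(c=2) I(c=3) D(c=7)]
  17. access K: HIT, count now 3. Cache: [Y(c=1) L(c=1) P(c=2) I(c=3) K(c=3) D(c=7)]
  18. access H: MISS. Cache: [Y(c=1) L(c=1) H(c=1) P(c=2) I(c=3) K(c=3) D(c=7)]
  19. access L: HIT, count now 2. Cache: [Y(c=1) H(c=1) P(c=2) L(c=2) I(c=3) K(c=3) D(c=7)]
  20. access D: HIT, count now 8. Cache: [Y(c=1) H(c=1) P(c=2) L(c=2) I(c=3) K(c=3) D(c=8)]
  21. access Y: HIT, count now 2. Cache: [H(c=1) P(c=2) L(c=2) Y(c=2) I(c=3) K(c=3) D(c=8)]
  22. access K: HIT, count now 4. Cache: [H(c=1) P(c=2) L(c=2) Y(c=2) I(c=3) K(c=4) D(c=8)]
  23. access Y: HIT, count now 3. Cache: [H(c=1) P(c=2) L(c=2) I(c=3) Y(c=3) K(c=4) D(c=8)]
  24. access M: MISS. Cache: [H(c=1) M(c=1) P(c=2) L(c=2) I(c=3) Y(c=3) K(c=4) D(c=8)]
  25. access M: HIT, count now 2. Cache: [H(c=1) P(c=2) L(c=2) M(c=2) I(c=3) Y(c=3) K(c=4) D(c=8)]
  26. access F: MISS, evict H(c=1). Cache: [F(c=1) P(c=2) L(c=2) M(c=2) I(c=3) Y(c=3) K(c=4) D(c=8)]
  27. access M: HIT, count now 3. Cache: [F(c=1) P(c=2) L(c=2) I(c=3) Y(c=3) M(c=3) K(c=4) D(c=8)]
  28. access Y: HIT, count now 4. Cache: [F(c=1) P(c=2) L(c=2) I(c=3) M(c=3) K(c=4) Y(c=4) D(c=8)]
Total: 19 hits, 9 misses, 1 evictions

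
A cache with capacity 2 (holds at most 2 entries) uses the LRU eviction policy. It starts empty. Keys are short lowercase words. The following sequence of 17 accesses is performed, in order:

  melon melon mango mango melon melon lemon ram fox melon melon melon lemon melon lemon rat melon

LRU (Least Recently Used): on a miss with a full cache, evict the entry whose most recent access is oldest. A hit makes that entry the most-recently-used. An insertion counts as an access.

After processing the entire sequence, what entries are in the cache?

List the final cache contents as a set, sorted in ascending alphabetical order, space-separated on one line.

Answer: melon rat

Derivation:
LRU simulation (capacity=2):
  1. access melon: MISS. Cache (LRU->MRU): [melon]
  2. access melon: HIT. Cache (LRU->MRU): [melon]
  3. access mango: MISS. Cache (LRU->MRU): [melon mango]
  4. access mango: HIT. Cache (LRU->MRU): [melon mango]
  5. access melon: HIT. Cache (LRU->MRU): [mango melon]
  6. access melon: HIT. Cache (LRU->MRU): [mango melon]
  7. access lemon: MISS, evict mango. Cache (LRU->MRU): [melon lemon]
  8. access ram: MISS, evict melon. Cache (LRU->MRU): [lemon ram]
  9. access fox: MISS, evict lemon. Cache (LRU->MRU): [ram fox]
  10. access melon: MISS, evict ram. Cache (LRU->MRU): [fox melon]
  11. access melon: HIT. Cache (LRU->MRU): [fox melon]
  12. access melon: HIT. Cache (LRU->MRU): [fox melon]
  13. access lemon: MISS, evict fox. Cache (LRU->MRU): [melon lemon]
  14. access melon: HIT. Cache (LRU->MRU): [lemon melon]
  15. access lemon: HIT. Cache (LRU->MRU): [melon lemon]
  16. access rat: MISS, evict melon. Cache (LRU->MRU): [lemon rat]
  17. access melon: MISS, evict lemon. Cache (LRU->MRU): [rat melon]
Total: 8 hits, 9 misses, 7 evictions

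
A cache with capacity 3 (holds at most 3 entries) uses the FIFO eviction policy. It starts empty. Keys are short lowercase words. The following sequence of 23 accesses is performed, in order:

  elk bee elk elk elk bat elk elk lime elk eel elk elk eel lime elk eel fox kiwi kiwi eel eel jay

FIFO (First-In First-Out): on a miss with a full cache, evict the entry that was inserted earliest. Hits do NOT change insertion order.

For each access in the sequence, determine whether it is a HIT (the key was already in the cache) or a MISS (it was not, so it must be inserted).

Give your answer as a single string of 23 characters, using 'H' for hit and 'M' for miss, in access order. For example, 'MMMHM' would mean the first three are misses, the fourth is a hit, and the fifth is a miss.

FIFO simulation (capacity=3):
  1. access elk: MISS. Cache (old->new): [elk]
  2. access bee: MISS. Cache (old->new): [elk bee]
  3. access elk: HIT. Cache (old->new): [elk bee]
  4. access elk: HIT. Cache (old->new): [elk bee]
  5. access elk: HIT. Cache (old->new): [elk bee]
  6. access bat: MISS. Cache (old->new): [elk bee bat]
  7. access elk: HIT. Cache (old->new): [elk bee bat]
  8. access elk: HIT. Cache (old->new): [elk bee bat]
  9. access lime: MISS, evict elk. Cache (old->new): [bee bat lime]
  10. access elk: MISS, evict bee. Cache (old->new): [bat lime elk]
  11. access eel: MISS, evict bat. Cache (old->new): [lime elk eel]
  12. access elk: HIT. Cache (old->new): [lime elk eel]
  13. access elk: HIT. Cache (old->new): [lime elk eel]
  14. access eel: HIT. Cache (old->new): [lime elk eel]
  15. access lime: HIT. Cache (old->new): [lime elk eel]
  16. access elk: HIT. Cache (old->new): [lime elk eel]
  17. access eel: HIT. Cache (old->new): [lime elk eel]
  18. access fox: MISS, evict lime. Cache (old->new): [elk eel fox]
  19. access kiwi: MISS, evict elk. Cache (old->new): [eel fox kiwi]
  20. access kiwi: HIT. Cache (old->new): [eel fox kiwi]
  21. access eel: HIT. Cache (old->new): [eel fox kiwi]
  22. access eel: HIT. Cache (old->new): [eel fox kiwi]
  23. access jay: MISS, evict eel. Cache (old->new): [fox kiwi jay]
Total: 14 hits, 9 misses, 6 evictions

Answer: MMHHHMHHMMMHHHHHHMMHHHM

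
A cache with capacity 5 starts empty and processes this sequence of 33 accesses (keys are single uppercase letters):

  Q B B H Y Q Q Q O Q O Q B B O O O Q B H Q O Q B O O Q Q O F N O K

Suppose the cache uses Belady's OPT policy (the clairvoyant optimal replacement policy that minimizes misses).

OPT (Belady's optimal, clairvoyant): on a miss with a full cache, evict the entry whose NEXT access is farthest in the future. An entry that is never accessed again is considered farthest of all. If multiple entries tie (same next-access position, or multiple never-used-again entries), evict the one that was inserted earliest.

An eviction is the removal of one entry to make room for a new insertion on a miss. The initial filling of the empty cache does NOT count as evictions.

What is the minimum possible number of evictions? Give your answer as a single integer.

OPT (Belady) simulation (capacity=5):
  1. access Q: MISS. Cache: [Q]
  2. access B: MISS. Cache: [Q B]
  3. access B: HIT. Next use of B: step 13. Cache: [Q B]
  4. access H: MISS. Cache: [Q B H]
  5. access Y: MISS. Cache: [Q B H Y]
  6. access Q: HIT. Next use of Q: step 7. Cache: [Q B H Y]
  7. access Q: HIT. Next use of Q: step 8. Cache: [Q B H Y]
  8. access Q: HIT. Next use of Q: step 10. Cache: [Q B H Y]
  9. access O: MISS. Cache: [Q B H Y O]
  10. access Q: HIT. Next use of Q: step 12. Cache: [Q B H Y O]
  11. access O: HIT. Next use of O: step 15. Cache: [Q B H Y O]
  12. access Q: HIT. Next use of Q: step 18. Cache: [Q B H Y O]
  13. access B: HIT. Next use of B: step 14. Cache: [Q B H Y O]
  14. access B: HIT. Next use of B: step 19. Cache: [Q B H Y O]
  15. access O: HIT. Next use of O: step 16. Cache: [Q B H Y O]
  16. access O: HIT. Next use of O: step 17. Cache: [Q B H Y O]
  17. access O: HIT. Next use of O: step 22. Cache: [Q B H Y O]
  18. access Q: HIT. Next use of Q: step 21. Cache: [Q B H Y O]
  19. access B: HIT. Next use of B: step 24. Cache: [Q B H Y O]
  20. access H: HIT. Next use of H: never. Cache: [Q B H Y O]
  21. access Q: HIT. Next use of Q: step 23. Cache: [Q B H Y O]
  22. access O: HIT. Next use of O: step 25. Cache: [Q B H Y O]
  23. access Q: HIT. Next use of Q: step 27. Cache: [Q B H Y O]
  24. access B: HIT. Next use of B: never. Cache: [Q B H Y O]
  25. access O: HIT. Next use of O: step 26. Cache: [Q B H Y O]
  26. access O: HIT. Next use of O: step 29. Cache: [Q B H Y O]
  27. access Q: HIT. Next use of Q: step 28. Cache: [Q B H Y O]
  28. access Q: HIT. Next use of Q: never. Cache: [Q B H Y O]
  29. access O: HIT. Next use of O: step 32. Cache: [Q B H Y O]
  30. access F: MISS, evict Q (next use: never). Cache: [B H Y O F]
  31. access N: MISS, evict B (next use: never). Cache: [H Y O F N]
  32. access O: HIT. Next use of O: never. Cache: [H Y O F N]
  33. access K: MISS, evict H (next use: never). Cache: [Y O F N K]
Total: 25 hits, 8 misses, 3 evictions

Answer: 3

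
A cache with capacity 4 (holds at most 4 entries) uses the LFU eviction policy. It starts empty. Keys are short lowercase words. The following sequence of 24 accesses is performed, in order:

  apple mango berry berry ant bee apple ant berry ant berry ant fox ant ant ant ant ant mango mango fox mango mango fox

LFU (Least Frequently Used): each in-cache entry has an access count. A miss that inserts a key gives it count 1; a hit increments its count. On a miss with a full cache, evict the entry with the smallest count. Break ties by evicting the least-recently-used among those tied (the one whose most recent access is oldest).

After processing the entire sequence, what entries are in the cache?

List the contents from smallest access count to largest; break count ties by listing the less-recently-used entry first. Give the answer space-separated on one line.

LFU simulation (capacity=4):
  1. access apple: MISS. Cache: [apple(c=1)]
  2. access mango: MISS. Cache: [apple(c=1) mango(c=1)]
  3. access berry: MISS. Cache: [apple(c=1) mango(c=1) berry(c=1)]
  4. access berry: HIT, count now 2. Cache: [apple(c=1) mango(c=1) berry(c=2)]
  5. access ant: MISS. Cache: [apple(c=1) mango(c=1) ant(c=1) berry(c=2)]
  6. access bee: MISS, evict apple(c=1). Cache: [mango(c=1) ant(c=1) bee(c=1) berry(c=2)]
  7. access apple: MISS, evict mango(c=1). Cache: [ant(c=1) bee(c=1) apple(c=1) berry(c=2)]
  8. access ant: HIT, count now 2. Cache: [bee(c=1) apple(c=1) berry(c=2) ant(c=2)]
  9. access berry: HIT, count now 3. Cache: [bee(c=1) apple(c=1) ant(c=2) berry(c=3)]
  10. access ant: HIT, count now 3. Cache: [bee(c=1) apple(c=1) berry(c=3) ant(c=3)]
  11. access berry: HIT, count now 4. Cache: [bee(c=1) apple(c=1) ant(c=3) berry(c=4)]
  12. access ant: HIT, count now 4. Cache: [bee(c=1) apple(c=1) berry(c=4) ant(c=4)]
  13. access fox: MISS, evict bee(c=1). Cache: [apple(c=1) fox(c=1) berry(c=4) ant(c=4)]
  14. access ant: HIT, count now 5. Cache: [apple(c=1) fox(c=1) berry(c=4) ant(c=5)]
  15. access ant: HIT, count now 6. Cache: [apple(c=1) fox(c=1) berry(c=4) ant(c=6)]
  16. access ant: HIT, count now 7. Cache: [apple(c=1) fox(c=1) berry(c=4) ant(c=7)]
  17. access ant: HIT, count now 8. Cache: [apple(c=1) fox(c=1) berry(c=4) ant(c=8)]
  18. access ant: HIT, count now 9. Cache: [apple(c=1) fox(c=1) berry(c=4) ant(c=9)]
  19. access mango: MISS, evict apple(c=1). Cache: [fox(c=1) mango(c=1) berry(c=4) ant(c=9)]
  20. access mango: HIT, count now 2. Cache: [fox(c=1) mango(c=2) berry(c=4) ant(c=9)]
  21. access fox: HIT, count now 2. Cache: [mango(c=2) fox(c=2) berry(c=4) ant(c=9)]
  22. access mango: HIT, count now 3. Cache: [fox(c=2) mango(c=3) berry(c=4) ant(c=9)]
  23. access mango: HIT, count now 4. Cache: [fox(c=2) berry(c=4) mango(c=4) ant(c=9)]
  24. access fox: HIT, count now 3. Cache: [fox(c=3) berry(c=4) mango(c=4) ant(c=9)]
Total: 16 hits, 8 misses, 4 evictions

Answer: fox berry mango ant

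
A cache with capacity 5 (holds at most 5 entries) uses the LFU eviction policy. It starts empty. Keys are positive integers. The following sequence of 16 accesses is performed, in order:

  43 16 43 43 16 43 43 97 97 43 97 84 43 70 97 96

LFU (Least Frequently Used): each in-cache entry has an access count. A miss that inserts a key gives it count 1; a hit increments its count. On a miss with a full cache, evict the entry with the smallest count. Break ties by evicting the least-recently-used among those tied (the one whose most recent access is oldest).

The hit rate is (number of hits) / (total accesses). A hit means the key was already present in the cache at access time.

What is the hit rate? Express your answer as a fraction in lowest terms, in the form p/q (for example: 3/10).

LFU simulation (capacity=5):
  1. access 43: MISS. Cache: [43(c=1)]
  2. access 16: MISS. Cache: [43(c=1) 16(c=1)]
  3. access 43: HIT, count now 2. Cache: [16(c=1) 43(c=2)]
  4. access 43: HIT, count now 3. Cache: [16(c=1) 43(c=3)]
  5. access 16: HIT, count now 2. Cache: [16(c=2) 43(c=3)]
  6. access 43: HIT, count now 4. Cache: [16(c=2) 43(c=4)]
  7. access 43: HIT, count now 5. Cache: [16(c=2) 43(c=5)]
  8. access 97: MISS. Cache: [97(c=1) 16(c=2) 43(c=5)]
  9. access 97: HIT, count now 2. Cache: [16(c=2) 97(c=2) 43(c=5)]
  10. access 43: HIT, count now 6. Cache: [16(c=2) 97(c=2) 43(c=6)]
  11. access 97: HIT, count now 3. Cache: [16(c=2) 97(c=3) 43(c=6)]
  12. access 84: MISS. Cache: [84(c=1) 16(c=2) 97(c=3) 43(c=6)]
  13. access 43: HIT, count now 7. Cache: [84(c=1) 16(c=2) 97(c=3) 43(c=7)]
  14. access 70: MISS. Cache: [84(c=1) 70(c=1) 16(c=2) 97(c=3) 43(c=7)]
  15. access 97: HIT, count now 4. Cache: [84(c=1) 70(c=1) 16(c=2) 97(c=4) 43(c=7)]
  16. access 96: MISS, evict 84(c=1). Cache: [70(c=1) 96(c=1) 16(c=2) 97(c=4) 43(c=7)]
Total: 10 hits, 6 misses, 1 evictions

Hit rate = 10/16 = 5/8

Answer: 5/8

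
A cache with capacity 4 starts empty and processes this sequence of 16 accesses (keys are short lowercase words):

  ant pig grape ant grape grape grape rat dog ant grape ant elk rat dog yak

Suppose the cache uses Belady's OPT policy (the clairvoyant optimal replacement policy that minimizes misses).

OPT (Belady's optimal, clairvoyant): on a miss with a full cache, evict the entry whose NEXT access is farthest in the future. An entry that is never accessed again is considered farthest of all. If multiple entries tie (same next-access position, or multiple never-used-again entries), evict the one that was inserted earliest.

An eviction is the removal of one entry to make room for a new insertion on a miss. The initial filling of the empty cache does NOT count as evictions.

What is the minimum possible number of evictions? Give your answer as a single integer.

Answer: 3

Derivation:
OPT (Belady) simulation (capacity=4):
  1. access ant: MISS. Cache: [ant]
  2. access pig: MISS. Cache: [ant pig]
  3. access grape: MISS. Cache: [ant pig grape]
  4. access ant: HIT. Next use of ant: step 10. Cache: [ant pig grape]
  5. access grape: HIT. Next use of grape: step 6. Cache: [ant pig grape]
  6. access grape: HIT. Next use of grape: step 7. Cache: [ant pig grape]
  7. access grape: HIT. Next use of grape: step 11. Cache: [ant pig grape]
  8. access rat: MISS. Cache: [ant pig grape rat]
  9. access dog: MISS, evict pig (next use: never). Cache: [ant grape rat dog]
  10. access ant: HIT. Next use of ant: step 12. Cache: [ant grape rat dog]
  11. access grape: HIT. Next use of grape: never. Cache: [ant grape rat dog]
  12. access ant: HIT. Next use of ant: never. Cache: [ant grape rat dog]
  13. access elk: MISS, evict ant (next use: never). Cache: [grape rat dog elk]
  14. access rat: HIT. Next use of rat: never. Cache: [grape rat dog elk]
  15. access dog: HIT. Next use of dog: never. Cache: [grape rat dog elk]
  16. access yak: MISS, evict grape (next use: never). Cache: [rat dog elk yak]
Total: 9 hits, 7 misses, 3 evictions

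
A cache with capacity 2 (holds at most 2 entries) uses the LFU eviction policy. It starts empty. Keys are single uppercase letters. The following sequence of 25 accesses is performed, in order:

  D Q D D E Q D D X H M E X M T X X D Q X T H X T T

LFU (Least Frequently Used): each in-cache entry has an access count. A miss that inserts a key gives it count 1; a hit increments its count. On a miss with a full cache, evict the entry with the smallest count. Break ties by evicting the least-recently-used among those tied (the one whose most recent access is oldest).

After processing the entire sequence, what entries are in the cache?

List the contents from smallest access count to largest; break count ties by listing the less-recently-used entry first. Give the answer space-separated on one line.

LFU simulation (capacity=2):
  1. access D: MISS. Cache: [D(c=1)]
  2. access Q: MISS. Cache: [D(c=1) Q(c=1)]
  3. access D: HIT, count now 2. Cache: [Q(c=1) D(c=2)]
  4. access D: HIT, count now 3. Cache: [Q(c=1) D(c=3)]
  5. access E: MISS, evict Q(c=1). Cache: [E(c=1) D(c=3)]
  6. access Q: MISS, evict E(c=1). Cache: [Q(c=1) D(c=3)]
  7. access D: HIT, count now 4. Cache: [Q(c=1) D(c=4)]
  8. access D: HIT, count now 5. Cache: [Q(c=1) D(c=5)]
  9. access X: MISS, evict Q(c=1). Cache: [X(c=1) D(c=5)]
  10. access H: MISS, evict X(c=1). Cache: [H(c=1) D(c=5)]
  11. access M: MISS, evict H(c=1). Cache: [M(c=1) D(c=5)]
  12. access E: MISS, evict M(c=1). Cache: [E(c=1) D(c=5)]
  13. access X: MISS, evict E(c=1). Cache: [X(c=1) D(c=5)]
  14. access M: MISS, evict X(c=1). Cache: [M(c=1) D(c=5)]
  15. access T: MISS, evict M(c=1). Cache: [T(c=1) D(c=5)]
  16. access X: MISS, evict T(c=1). Cache: [X(c=1) D(c=5)]
  17. access X: HIT, count now 2. Cache: [X(c=2) D(c=5)]
  18. access D: HIT, count now 6. Cache: [X(c=2) D(c=6)]
  19. access Q: MISS, evict X(c=2). Cache: [Q(c=1) D(c=6)]
  20. access X: MISS, evict Q(c=1). Cache: [X(c=1) D(c=6)]
  21. access T: MISS, evict X(c=1). Cache: [T(c=1) D(c=6)]
  22. access H: MISS, evict T(c=1). Cache: [H(c=1) D(c=6)]
  23. access X: MISS, evict H(c=1). Cache: [X(c=1) D(c=6)]
  24. access T: MISS, evict X(c=1). Cache: [T(c=1) D(c=6)]
  25. access T: HIT, count now 2. Cache: [T(c=2) D(c=6)]
Total: 7 hits, 18 misses, 16 evictions

Answer: T D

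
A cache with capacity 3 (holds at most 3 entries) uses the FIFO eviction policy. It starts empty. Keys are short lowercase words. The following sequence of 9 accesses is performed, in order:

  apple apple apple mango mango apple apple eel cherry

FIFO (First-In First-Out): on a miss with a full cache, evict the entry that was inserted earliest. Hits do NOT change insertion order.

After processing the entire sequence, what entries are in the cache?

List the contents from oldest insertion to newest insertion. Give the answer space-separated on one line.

Answer: mango eel cherry

Derivation:
FIFO simulation (capacity=3):
  1. access apple: MISS. Cache (old->new): [apple]
  2. access apple: HIT. Cache (old->new): [apple]
  3. access apple: HIT. Cache (old->new): [apple]
  4. access mango: MISS. Cache (old->new): [apple mango]
  5. access mango: HIT. Cache (old->new): [apple mango]
  6. access apple: HIT. Cache (old->new): [apple mango]
  7. access apple: HIT. Cache (old->new): [apple mango]
  8. access eel: MISS. Cache (old->new): [apple mango eel]
  9. access cherry: MISS, evict apple. Cache (old->new): [mango eel cherry]
Total: 5 hits, 4 misses, 1 evictions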